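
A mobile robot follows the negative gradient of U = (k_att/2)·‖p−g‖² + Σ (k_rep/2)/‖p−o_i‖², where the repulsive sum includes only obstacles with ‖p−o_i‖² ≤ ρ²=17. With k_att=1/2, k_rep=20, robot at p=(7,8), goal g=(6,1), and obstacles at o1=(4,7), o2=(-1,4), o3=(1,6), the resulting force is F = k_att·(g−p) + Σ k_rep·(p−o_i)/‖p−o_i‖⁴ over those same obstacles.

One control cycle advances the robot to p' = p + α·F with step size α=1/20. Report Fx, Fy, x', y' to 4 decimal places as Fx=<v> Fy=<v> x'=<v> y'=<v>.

F_att = 1/2·(g−p) = 1/2·(-1,-7) = (-0.5000,-3.5000)
o1: d²=10 ≤ ρ²=17; F_rep = 20·(3,1)/10² = (0.6000,0.2000)
o2: d²=80 > ρ²=17 → inactive
o3: d²=40 > ρ²=17 → inactive
F = F_att + ΣF_rep = (0.1000,-3.3000)
p' = p + 1/20·F = (7.0050,7.8350)

Fx=0.1000 Fy=-3.3000 x'=7.0050 y'=7.8350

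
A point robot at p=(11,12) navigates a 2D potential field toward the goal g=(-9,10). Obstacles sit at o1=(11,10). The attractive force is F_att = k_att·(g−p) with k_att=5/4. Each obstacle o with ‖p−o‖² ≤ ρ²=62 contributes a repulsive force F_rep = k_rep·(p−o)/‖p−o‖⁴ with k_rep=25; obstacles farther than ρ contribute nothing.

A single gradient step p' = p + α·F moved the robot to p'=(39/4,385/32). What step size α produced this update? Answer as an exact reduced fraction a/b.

α = 1/20

F_att = 5/4·(g−p) = 5/4·(-20,-2) = (-25.0000,-2.5000)
o1: d²=4 ≤ ρ²=62; F_rep = 25·(0,2)/4² = (0.0000,3.1250)
F = F_att + ΣF_rep = (-25.0000,0.6250)
Δp = p'−p = (-1.2500,0.0312); α = Δx/Fx = (-5/4) / (-25) = 1/20
check: Δy/Fy = (1/32) / (5/8) = 1/20 ✓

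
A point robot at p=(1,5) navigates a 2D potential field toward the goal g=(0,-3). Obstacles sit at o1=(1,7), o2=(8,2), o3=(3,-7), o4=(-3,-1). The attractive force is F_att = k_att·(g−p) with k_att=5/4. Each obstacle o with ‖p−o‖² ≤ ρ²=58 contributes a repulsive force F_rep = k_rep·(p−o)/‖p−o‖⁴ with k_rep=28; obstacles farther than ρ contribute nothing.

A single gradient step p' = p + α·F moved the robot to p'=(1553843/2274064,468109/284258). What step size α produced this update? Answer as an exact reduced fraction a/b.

α = 1/4

F_att = 5/4·(g−p) = 5/4·(-1,-8) = (-1.2500,-10.0000)
o1: d²=4 ≤ ρ²=58; F_rep = 28·(0,-2)/4² = (0.0000,-3.5000)
o2: d²=58 ≤ ρ²=58; F_rep = 28·(-7,3)/58² = (-0.0583,0.0250)
o3: d²=148 > ρ²=58 → inactive
o4: d²=52 ≤ ρ²=58; F_rep = 28·(4,6)/52² = (0.0414,0.0621)
F = F_att + ΣF_rep = (-1.2668,-13.4129)
Δp = p'−p = (-0.3167,-3.3532); α = Δx/Fx = (-720221/2274064) / (-720221/568516) = 1/4
check: Δy/Fy = (-953181/284258) / (-1906362/142129) = 1/4 ✓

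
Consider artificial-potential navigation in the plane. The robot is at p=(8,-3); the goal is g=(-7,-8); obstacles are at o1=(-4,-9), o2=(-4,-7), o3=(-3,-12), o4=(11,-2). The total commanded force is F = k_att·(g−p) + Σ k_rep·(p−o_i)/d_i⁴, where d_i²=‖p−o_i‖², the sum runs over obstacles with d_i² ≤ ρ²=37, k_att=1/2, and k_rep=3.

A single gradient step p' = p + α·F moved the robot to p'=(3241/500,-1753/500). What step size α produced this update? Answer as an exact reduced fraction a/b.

F_att = 1/2·(g−p) = 1/2·(-15,-5) = (-7.5000,-2.5000)
o1: d²=180 > ρ²=37 → inactive
o2: d²=160 > ρ²=37 → inactive
o3: d²=202 > ρ²=37 → inactive
o4: d²=10 ≤ ρ²=37; F_rep = 3·(-3,-1)/10² = (-0.0900,-0.0300)
F = F_att + ΣF_rep = (-7.5900,-2.5300)
Δp = p'−p = (-1.5180,-0.5060); α = Δx/Fx = (-759/500) / (-759/100) = 1/5
check: Δy/Fy = (-253/500) / (-253/100) = 1/5 ✓

α = 1/5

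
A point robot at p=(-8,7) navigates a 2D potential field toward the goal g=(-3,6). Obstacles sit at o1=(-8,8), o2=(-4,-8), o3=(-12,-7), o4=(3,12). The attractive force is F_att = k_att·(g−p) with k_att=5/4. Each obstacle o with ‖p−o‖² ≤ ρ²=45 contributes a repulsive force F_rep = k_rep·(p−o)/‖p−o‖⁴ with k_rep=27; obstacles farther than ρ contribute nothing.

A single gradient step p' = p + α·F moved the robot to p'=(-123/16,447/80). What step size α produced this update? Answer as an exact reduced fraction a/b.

F_att = 5/4·(g−p) = 5/4·(5,-1) = (6.2500,-1.2500)
o1: d²=1 ≤ ρ²=45; F_rep = 27·(0,-1)/1² = (0.0000,-27.0000)
o2: d²=241 > ρ²=45 → inactive
o3: d²=212 > ρ²=45 → inactive
o4: d²=146 > ρ²=45 → inactive
F = F_att + ΣF_rep = (6.2500,-28.2500)
Δp = p'−p = (0.3125,-1.4125); α = Δx/Fx = (5/16) / (25/4) = 1/20
check: Δy/Fy = (-113/80) / (-113/4) = 1/20 ✓

α = 1/20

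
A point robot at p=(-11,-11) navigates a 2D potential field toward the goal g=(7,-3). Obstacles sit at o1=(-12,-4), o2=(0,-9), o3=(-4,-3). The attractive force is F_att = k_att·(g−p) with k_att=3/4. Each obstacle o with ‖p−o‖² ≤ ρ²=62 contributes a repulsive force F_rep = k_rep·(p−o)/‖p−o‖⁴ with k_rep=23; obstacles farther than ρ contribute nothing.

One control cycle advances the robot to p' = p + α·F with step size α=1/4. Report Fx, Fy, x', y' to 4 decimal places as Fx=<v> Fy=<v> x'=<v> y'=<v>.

F_att = 3/4·(g−p) = 3/4·(18,8) = (13.5000,6.0000)
o1: d²=50 ≤ ρ²=62; F_rep = 23·(1,-7)/50² = (0.0092,-0.0644)
o2: d²=125 > ρ²=62 → inactive
o3: d²=113 > ρ²=62 → inactive
F = F_att + ΣF_rep = (13.5092,5.9356)
p' = p + 1/4·F = (-7.6227,-9.5161)

Fx=13.5092 Fy=5.9356 x'=-7.6227 y'=-9.5161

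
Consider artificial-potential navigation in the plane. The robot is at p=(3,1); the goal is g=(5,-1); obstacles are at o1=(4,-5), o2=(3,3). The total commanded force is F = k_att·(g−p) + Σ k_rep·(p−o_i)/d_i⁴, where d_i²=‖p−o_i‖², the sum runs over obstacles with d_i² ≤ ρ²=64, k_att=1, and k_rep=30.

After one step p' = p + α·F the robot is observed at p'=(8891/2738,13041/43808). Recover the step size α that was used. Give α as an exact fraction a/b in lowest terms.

α = 1/8

F_att = 1·(g−p) = 1·(2,-2) = (2.0000,-2.0000)
o1: d²=37 ≤ ρ²=64; F_rep = 30·(-1,6)/37² = (-0.0219,0.1315)
o2: d²=4 ≤ ρ²=64; F_rep = 30·(0,-2)/4² = (0.0000,-3.7500)
F = F_att + ΣF_rep = (1.9781,-5.6185)
Δp = p'−p = (0.2473,-0.7023); α = Δx/Fx = (677/2738) / (2708/1369) = 1/8
check: Δy/Fy = (-30767/43808) / (-30767/5476) = 1/8 ✓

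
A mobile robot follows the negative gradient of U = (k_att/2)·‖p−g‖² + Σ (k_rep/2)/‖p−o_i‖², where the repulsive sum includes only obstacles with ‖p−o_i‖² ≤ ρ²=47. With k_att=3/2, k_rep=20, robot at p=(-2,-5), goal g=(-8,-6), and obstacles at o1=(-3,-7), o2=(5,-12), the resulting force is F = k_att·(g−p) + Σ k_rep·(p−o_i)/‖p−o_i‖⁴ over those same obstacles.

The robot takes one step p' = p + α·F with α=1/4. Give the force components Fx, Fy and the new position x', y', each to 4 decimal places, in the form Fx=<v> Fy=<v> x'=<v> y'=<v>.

F_att = 3/2·(g−p) = 3/2·(-6,-1) = (-9.0000,-1.5000)
o1: d²=5 ≤ ρ²=47; F_rep = 20·(1,2)/5² = (0.8000,1.6000)
o2: d²=98 > ρ²=47 → inactive
F = F_att + ΣF_rep = (-8.2000,0.1000)
p' = p + 1/4·F = (-4.0500,-4.9750)

Fx=-8.2000 Fy=0.1000 x'=-4.0500 y'=-4.9750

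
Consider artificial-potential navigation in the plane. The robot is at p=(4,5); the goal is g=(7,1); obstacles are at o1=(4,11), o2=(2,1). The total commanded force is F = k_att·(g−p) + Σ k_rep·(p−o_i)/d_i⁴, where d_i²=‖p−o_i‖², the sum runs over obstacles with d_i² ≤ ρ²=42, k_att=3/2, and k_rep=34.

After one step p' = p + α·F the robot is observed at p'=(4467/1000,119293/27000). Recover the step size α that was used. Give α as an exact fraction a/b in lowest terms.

α = 1/10

F_att = 3/2·(g−p) = 3/2·(3,-4) = (4.5000,-6.0000)
o1: d²=36 ≤ ρ²=42; F_rep = 34·(0,-6)/36² = (0.0000,-0.1574)
o2: d²=20 ≤ ρ²=42; F_rep = 34·(2,4)/20² = (0.1700,0.3400)
F = F_att + ΣF_rep = (4.6700,-5.8174)
Δp = p'−p = (0.4670,-0.5817); α = Δx/Fx = (467/1000) / (467/100) = 1/10
check: Δy/Fy = (-15707/27000) / (-15707/2700) = 1/10 ✓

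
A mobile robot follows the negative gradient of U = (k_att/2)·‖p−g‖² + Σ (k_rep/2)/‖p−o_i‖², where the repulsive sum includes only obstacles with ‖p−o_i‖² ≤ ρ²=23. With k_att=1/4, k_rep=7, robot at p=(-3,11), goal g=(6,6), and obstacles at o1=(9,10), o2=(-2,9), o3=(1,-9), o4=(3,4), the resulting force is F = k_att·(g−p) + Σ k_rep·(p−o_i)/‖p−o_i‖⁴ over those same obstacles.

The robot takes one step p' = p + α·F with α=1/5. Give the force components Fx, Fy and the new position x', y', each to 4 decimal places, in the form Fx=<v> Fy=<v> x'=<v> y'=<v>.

F_att = 1/4·(g−p) = 1/4·(9,-5) = (2.2500,-1.2500)
o1: d²=145 > ρ²=23 → inactive
o2: d²=5 ≤ ρ²=23; F_rep = 7·(-1,2)/5² = (-0.2800,0.5600)
o3: d²=416 > ρ²=23 → inactive
o4: d²=85 > ρ²=23 → inactive
F = F_att + ΣF_rep = (1.9700,-0.6900)
p' = p + 1/5·F = (-2.6060,10.8620)

Fx=1.9700 Fy=-0.6900 x'=-2.6060 y'=10.8620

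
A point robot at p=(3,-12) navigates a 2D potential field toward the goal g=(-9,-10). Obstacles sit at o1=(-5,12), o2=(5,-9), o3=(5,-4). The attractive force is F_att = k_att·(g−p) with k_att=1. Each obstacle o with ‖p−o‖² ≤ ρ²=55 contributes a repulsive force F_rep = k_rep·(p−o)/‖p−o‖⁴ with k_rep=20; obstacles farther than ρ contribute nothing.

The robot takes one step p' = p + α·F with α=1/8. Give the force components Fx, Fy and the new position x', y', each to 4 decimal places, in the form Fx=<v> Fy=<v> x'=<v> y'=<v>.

F_att = 1·(g−p) = 1·(-12,2) = (-12.0000,2.0000)
o1: d²=640 > ρ²=55 → inactive
o2: d²=13 ≤ ρ²=55; F_rep = 20·(-2,-3)/13² = (-0.2367,-0.3550)
o3: d²=68 > ρ²=55 → inactive
F = F_att + ΣF_rep = (-12.2367,1.6450)
p' = p + 1/8·F = (1.4704,-11.7944)

Fx=-12.2367 Fy=1.6450 x'=1.4704 y'=-11.7944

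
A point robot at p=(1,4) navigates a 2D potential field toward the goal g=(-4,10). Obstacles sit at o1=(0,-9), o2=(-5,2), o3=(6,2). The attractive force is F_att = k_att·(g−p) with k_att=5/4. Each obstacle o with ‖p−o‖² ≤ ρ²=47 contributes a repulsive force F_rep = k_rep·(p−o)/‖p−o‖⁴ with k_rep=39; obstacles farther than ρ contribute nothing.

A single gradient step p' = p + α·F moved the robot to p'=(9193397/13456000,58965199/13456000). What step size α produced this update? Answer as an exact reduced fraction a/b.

F_att = 5/4·(g−p) = 5/4·(-5,6) = (-6.2500,7.5000)
o1: d²=170 > ρ²=47 → inactive
o2: d²=40 ≤ ρ²=47; F_rep = 39·(6,2)/40² = (0.1462,0.0488)
o3: d²=29 ≤ ρ²=47; F_rep = 39·(-5,2)/29² = (-0.2319,0.0927)
F = F_att + ΣF_rep = (-6.3356,7.6415)
Δp = p'−p = (-0.3168,0.3821); α = Δx/Fx = (-4262603/13456000) / (-4262603/672800) = 1/20
check: Δy/Fy = (5141199/13456000) / (5141199/672800) = 1/20 ✓

α = 1/20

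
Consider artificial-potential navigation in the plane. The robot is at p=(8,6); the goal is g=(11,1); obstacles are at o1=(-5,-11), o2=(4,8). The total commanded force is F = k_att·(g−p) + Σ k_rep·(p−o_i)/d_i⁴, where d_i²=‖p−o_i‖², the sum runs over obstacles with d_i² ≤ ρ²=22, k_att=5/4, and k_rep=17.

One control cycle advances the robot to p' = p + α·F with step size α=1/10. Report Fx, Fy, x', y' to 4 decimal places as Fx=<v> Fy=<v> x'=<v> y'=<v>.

Fx=3.9200 Fy=-6.3350 x'=8.3920 y'=5.3665

F_att = 5/4·(g−p) = 5/4·(3,-5) = (3.7500,-6.2500)
o1: d²=458 > ρ²=22 → inactive
o2: d²=20 ≤ ρ²=22; F_rep = 17·(4,-2)/20² = (0.1700,-0.0850)
F = F_att + ΣF_rep = (3.9200,-6.3350)
p' = p + 1/10·F = (8.3920,5.3665)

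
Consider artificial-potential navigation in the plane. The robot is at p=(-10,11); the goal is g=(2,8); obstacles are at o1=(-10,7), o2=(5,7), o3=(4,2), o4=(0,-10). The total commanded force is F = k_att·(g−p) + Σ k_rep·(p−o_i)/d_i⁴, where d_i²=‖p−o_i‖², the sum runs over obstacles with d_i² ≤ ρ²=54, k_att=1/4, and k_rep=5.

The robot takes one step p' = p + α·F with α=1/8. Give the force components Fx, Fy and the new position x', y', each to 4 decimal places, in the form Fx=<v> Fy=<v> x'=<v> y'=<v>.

F_att = 1/4·(g−p) = 1/4·(12,-3) = (3.0000,-0.7500)
o1: d²=16 ≤ ρ²=54; F_rep = 5·(0,4)/16² = (0.0000,0.0781)
o2: d²=241 > ρ²=54 → inactive
o3: d²=277 > ρ²=54 → inactive
o4: d²=541 > ρ²=54 → inactive
F = F_att + ΣF_rep = (3.0000,-0.6719)
p' = p + 1/8·F = (-9.6250,10.9160)

Fx=3.0000 Fy=-0.6719 x'=-9.6250 y'=10.9160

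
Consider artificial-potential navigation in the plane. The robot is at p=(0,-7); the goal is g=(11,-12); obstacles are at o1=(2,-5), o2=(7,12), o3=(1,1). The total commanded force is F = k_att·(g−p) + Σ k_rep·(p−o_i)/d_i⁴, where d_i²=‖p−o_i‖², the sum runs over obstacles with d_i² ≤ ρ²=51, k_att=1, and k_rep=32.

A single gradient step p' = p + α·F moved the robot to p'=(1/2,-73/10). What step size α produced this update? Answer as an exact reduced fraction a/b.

F_att = 1·(g−p) = 1·(11,-5) = (11.0000,-5.0000)
o1: d²=8 ≤ ρ²=51; F_rep = 32·(-2,-2)/8² = (-1.0000,-1.0000)
o2: d²=410 > ρ²=51 → inactive
o3: d²=65 > ρ²=51 → inactive
F = F_att + ΣF_rep = (10.0000,-6.0000)
Δp = p'−p = (0.5000,-0.3000); α = Δx/Fx = (1/2) / (10) = 1/20
check: Δy/Fy = (-3/10) / (-6) = 1/20 ✓

α = 1/20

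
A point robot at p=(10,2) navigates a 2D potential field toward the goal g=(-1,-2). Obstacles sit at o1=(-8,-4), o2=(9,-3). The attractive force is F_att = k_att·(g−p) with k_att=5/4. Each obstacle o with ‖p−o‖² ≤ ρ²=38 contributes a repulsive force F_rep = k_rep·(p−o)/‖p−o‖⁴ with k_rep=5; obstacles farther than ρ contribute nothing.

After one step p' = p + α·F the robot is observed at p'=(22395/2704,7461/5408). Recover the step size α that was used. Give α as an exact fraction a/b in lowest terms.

α = 1/8

F_att = 5/4·(g−p) = 5/4·(-11,-4) = (-13.7500,-5.0000)
o1: d²=360 > ρ²=38 → inactive
o2: d²=26 ≤ ρ²=38; F_rep = 5·(1,5)/26² = (0.0074,0.0370)
F = F_att + ΣF_rep = (-13.7426,-4.9630)
Δp = p'−p = (-1.7178,-0.6204); α = Δx/Fx = (-4645/2704) / (-4645/338) = 1/8
check: Δy/Fy = (-3355/5408) / (-3355/676) = 1/8 ✓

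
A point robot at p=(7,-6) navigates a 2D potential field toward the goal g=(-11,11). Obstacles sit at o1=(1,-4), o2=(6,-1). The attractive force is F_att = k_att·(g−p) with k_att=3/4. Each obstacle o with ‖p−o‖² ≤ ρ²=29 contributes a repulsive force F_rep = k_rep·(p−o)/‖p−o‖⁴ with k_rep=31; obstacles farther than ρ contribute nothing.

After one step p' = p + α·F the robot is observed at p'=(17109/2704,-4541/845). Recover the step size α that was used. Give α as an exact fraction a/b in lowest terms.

α = 1/20

F_att = 3/4·(g−p) = 3/4·(-18,17) = (-13.5000,12.7500)
o1: d²=40 > ρ²=29 → inactive
o2: d²=26 ≤ ρ²=29; F_rep = 31·(1,-5)/26² = (0.0459,-0.2293)
F = F_att + ΣF_rep = (-13.4541,12.5207)
Δp = p'−p = (-0.6727,0.6260); α = Δx/Fx = (-1819/2704) / (-9095/676) = 1/20
check: Δy/Fy = (529/845) / (2116/169) = 1/20 ✓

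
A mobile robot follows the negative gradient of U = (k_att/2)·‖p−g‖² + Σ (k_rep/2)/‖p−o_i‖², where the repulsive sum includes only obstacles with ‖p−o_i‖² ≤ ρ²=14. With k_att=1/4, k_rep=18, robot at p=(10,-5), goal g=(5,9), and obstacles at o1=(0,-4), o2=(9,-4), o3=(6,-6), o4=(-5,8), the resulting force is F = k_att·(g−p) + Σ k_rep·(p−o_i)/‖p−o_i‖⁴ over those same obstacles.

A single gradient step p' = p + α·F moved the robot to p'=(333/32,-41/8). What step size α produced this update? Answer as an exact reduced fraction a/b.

F_att = 1/4·(g−p) = 1/4·(-5,14) = (-1.2500,3.5000)
o1: d²=101 > ρ²=14 → inactive
o2: d²=2 ≤ ρ²=14; F_rep = 18·(1,-1)/2² = (4.5000,-4.5000)
o3: d²=17 > ρ²=14 → inactive
o4: d²=394 > ρ²=14 → inactive
F = F_att + ΣF_rep = (3.2500,-1.0000)
Δp = p'−p = (0.4062,-0.1250); α = Δx/Fx = (13/32) / (13/4) = 1/8
check: Δy/Fy = (-1/8) / (-1) = 1/8 ✓

α = 1/8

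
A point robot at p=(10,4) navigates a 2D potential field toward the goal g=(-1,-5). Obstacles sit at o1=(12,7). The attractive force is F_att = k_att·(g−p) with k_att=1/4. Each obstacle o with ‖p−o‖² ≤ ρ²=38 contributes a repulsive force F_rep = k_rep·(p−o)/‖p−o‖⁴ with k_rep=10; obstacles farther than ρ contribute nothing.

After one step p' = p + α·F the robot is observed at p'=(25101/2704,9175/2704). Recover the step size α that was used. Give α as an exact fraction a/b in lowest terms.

F_att = 1/4·(g−p) = 1/4·(-11,-9) = (-2.7500,-2.2500)
o1: d²=13 ≤ ρ²=38; F_rep = 10·(-2,-3)/13² = (-0.1183,-0.1775)
F = F_att + ΣF_rep = (-2.8683,-2.4275)
Δp = p'−p = (-0.7171,-0.6069); α = Δx/Fx = (-1939/2704) / (-1939/676) = 1/4
check: Δy/Fy = (-1641/2704) / (-1641/676) = 1/4 ✓

α = 1/4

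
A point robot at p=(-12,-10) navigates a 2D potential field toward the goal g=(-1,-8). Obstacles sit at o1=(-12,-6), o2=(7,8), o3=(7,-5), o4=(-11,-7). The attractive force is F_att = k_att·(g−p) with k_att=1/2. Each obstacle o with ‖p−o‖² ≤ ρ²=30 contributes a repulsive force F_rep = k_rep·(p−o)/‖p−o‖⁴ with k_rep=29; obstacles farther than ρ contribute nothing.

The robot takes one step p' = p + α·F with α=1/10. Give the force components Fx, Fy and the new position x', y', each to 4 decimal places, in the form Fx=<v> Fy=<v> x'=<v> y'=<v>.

F_att = 1/2·(g−p) = 1/2·(11,2) = (5.5000,1.0000)
o1: d²=16 ≤ ρ²=30; F_rep = 29·(0,-4)/16² = (0.0000,-0.4531)
o2: d²=685 > ρ²=30 → inactive
o3: d²=386 > ρ²=30 → inactive
o4: d²=10 ≤ ρ²=30; F_rep = 29·(-1,-3)/10² = (-0.2900,-0.8700)
F = F_att + ΣF_rep = (5.2100,-0.3231)
p' = p + 1/10·F = (-11.4790,-10.0323)

Fx=5.2100 Fy=-0.3231 x'=-11.4790 y'=-10.0323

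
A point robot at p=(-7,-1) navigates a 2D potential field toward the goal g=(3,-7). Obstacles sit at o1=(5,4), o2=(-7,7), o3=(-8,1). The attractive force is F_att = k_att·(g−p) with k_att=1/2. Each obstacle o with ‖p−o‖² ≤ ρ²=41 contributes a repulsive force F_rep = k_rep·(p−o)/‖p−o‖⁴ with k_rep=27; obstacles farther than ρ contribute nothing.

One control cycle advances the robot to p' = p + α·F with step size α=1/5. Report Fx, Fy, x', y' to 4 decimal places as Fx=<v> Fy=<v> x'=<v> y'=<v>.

F_att = 1/2·(g−p) = 1/2·(10,-6) = (5.0000,-3.0000)
o1: d²=169 > ρ²=41 → inactive
o2: d²=64 > ρ²=41 → inactive
o3: d²=5 ≤ ρ²=41; F_rep = 27·(1,-2)/5² = (1.0800,-2.1600)
F = F_att + ΣF_rep = (6.0800,-5.1600)
p' = p + 1/5·F = (-5.7840,-2.0320)

Fx=6.0800 Fy=-5.1600 x'=-5.7840 y'=-2.0320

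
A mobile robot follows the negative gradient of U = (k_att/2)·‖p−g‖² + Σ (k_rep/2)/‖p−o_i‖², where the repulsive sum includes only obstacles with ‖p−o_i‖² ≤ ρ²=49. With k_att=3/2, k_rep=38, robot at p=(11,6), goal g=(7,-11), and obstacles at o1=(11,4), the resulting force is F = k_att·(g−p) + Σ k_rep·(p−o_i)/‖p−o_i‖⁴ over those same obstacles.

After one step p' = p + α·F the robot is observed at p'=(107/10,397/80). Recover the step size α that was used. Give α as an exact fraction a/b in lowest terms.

α = 1/20

F_att = 3/2·(g−p) = 3/2·(-4,-17) = (-6.0000,-25.5000)
o1: d²=4 ≤ ρ²=49; F_rep = 38·(0,2)/4² = (0.0000,4.7500)
F = F_att + ΣF_rep = (-6.0000,-20.7500)
Δp = p'−p = (-0.3000,-1.0375); α = Δx/Fx = (-3/10) / (-6) = 1/20
check: Δy/Fy = (-83/80) / (-83/4) = 1/20 ✓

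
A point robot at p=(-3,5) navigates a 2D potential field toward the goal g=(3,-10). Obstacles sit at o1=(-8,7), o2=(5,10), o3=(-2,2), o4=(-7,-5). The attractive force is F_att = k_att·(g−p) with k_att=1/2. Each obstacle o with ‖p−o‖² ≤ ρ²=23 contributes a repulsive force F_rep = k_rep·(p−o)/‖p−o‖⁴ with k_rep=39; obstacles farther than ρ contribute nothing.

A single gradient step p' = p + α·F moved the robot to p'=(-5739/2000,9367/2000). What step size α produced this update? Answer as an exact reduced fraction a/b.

F_att = 1/2·(g−p) = 1/2·(6,-15) = (3.0000,-7.5000)
o1: d²=29 > ρ²=23 → inactive
o2: d²=89 > ρ²=23 → inactive
o3: d²=10 ≤ ρ²=23; F_rep = 39·(-1,3)/10² = (-0.3900,1.1700)
o4: d²=116 > ρ²=23 → inactive
F = F_att + ΣF_rep = (2.6100,-6.3300)
Δp = p'−p = (0.1305,-0.3165); α = Δx/Fx = (261/2000) / (261/100) = 1/20
check: Δy/Fy = (-633/2000) / (-633/100) = 1/20 ✓

α = 1/20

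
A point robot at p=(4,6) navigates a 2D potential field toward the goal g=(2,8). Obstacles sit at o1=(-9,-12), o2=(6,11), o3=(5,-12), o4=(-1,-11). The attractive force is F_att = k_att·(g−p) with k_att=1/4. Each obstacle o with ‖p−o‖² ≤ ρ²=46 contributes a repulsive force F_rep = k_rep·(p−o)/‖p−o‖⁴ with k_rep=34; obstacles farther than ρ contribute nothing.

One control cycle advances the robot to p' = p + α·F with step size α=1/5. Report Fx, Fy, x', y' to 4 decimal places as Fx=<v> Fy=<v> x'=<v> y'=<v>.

Fx=-0.5809 Fy=0.2979 x'=3.8838 y'=6.0596

F_att = 1/4·(g−p) = 1/4·(-2,2) = (-0.5000,0.5000)
o1: d²=493 > ρ²=46 → inactive
o2: d²=29 ≤ ρ²=46; F_rep = 34·(-2,-5)/29² = (-0.0809,-0.2021)
o3: d²=325 > ρ²=46 → inactive
o4: d²=314 > ρ²=46 → inactive
F = F_att + ΣF_rep = (-0.5809,0.2979)
p' = p + 1/5·F = (3.8838,6.0596)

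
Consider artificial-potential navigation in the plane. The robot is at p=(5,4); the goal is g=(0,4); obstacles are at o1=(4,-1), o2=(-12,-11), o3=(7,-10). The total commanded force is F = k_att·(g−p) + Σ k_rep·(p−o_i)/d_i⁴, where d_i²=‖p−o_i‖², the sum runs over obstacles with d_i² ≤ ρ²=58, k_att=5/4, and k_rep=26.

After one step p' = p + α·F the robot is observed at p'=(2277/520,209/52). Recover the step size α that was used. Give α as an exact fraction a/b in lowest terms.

F_att = 5/4·(g−p) = 5/4·(-5,0) = (-6.2500,0.0000)
o1: d²=26 ≤ ρ²=58; F_rep = 26·(1,5)/26² = (0.0385,0.1923)
o2: d²=514 > ρ²=58 → inactive
o3: d²=200 > ρ²=58 → inactive
F = F_att + ΣF_rep = (-6.2115,0.1923)
Δp = p'−p = (-0.6212,0.0192); α = Δx/Fx = (-323/520) / (-323/52) = 1/10
check: Δy/Fy = (1/52) / (5/26) = 1/10 ✓

α = 1/10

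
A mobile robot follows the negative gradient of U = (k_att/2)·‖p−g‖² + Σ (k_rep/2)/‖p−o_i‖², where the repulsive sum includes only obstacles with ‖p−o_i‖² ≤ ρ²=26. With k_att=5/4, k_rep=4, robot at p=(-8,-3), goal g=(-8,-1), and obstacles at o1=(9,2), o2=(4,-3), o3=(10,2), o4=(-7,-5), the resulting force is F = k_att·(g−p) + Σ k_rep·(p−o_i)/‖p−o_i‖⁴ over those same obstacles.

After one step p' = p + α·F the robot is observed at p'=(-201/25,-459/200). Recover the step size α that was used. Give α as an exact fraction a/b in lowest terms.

α = 1/4

F_att = 5/4·(g−p) = 5/4·(0,2) = (0.0000,2.5000)
o1: d²=314 > ρ²=26 → inactive
o2: d²=144 > ρ²=26 → inactive
o3: d²=349 > ρ²=26 → inactive
o4: d²=5 ≤ ρ²=26; F_rep = 4·(-1,2)/5² = (-0.1600,0.3200)
F = F_att + ΣF_rep = (-0.1600,2.8200)
Δp = p'−p = (-0.0400,0.7050); α = Δx/Fx = (-1/25) / (-4/25) = 1/4
check: Δy/Fy = (141/200) / (141/50) = 1/4 ✓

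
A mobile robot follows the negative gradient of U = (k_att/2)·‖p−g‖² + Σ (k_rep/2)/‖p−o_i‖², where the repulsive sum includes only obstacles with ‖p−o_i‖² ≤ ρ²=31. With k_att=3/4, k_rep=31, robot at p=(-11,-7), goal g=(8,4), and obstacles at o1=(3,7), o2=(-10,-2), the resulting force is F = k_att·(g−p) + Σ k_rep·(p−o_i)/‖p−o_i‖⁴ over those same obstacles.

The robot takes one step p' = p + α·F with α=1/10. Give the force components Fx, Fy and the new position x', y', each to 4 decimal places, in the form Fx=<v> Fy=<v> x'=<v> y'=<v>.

Fx=14.2041 Fy=8.0207 x'=-9.5796 y'=-6.1979

F_att = 3/4·(g−p) = 3/4·(19,11) = (14.2500,8.2500)
o1: d²=392 > ρ²=31 → inactive
o2: d²=26 ≤ ρ²=31; F_rep = 31·(-1,-5)/26² = (-0.0459,-0.2293)
F = F_att + ΣF_rep = (14.2041,8.0207)
p' = p + 1/10·F = (-9.5796,-6.1979)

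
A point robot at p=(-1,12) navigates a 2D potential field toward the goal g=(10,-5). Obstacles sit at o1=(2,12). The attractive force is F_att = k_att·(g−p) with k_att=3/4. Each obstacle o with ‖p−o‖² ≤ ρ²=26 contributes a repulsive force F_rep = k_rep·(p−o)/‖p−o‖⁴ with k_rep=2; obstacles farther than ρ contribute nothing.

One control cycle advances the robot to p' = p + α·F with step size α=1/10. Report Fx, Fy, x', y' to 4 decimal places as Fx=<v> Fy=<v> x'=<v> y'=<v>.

F_att = 3/4·(g−p) = 3/4·(11,-17) = (8.2500,-12.7500)
o1: d²=9 ≤ ρ²=26; F_rep = 2·(-3,0)/9² = (-0.0741,0.0000)
F = F_att + ΣF_rep = (8.1759,-12.7500)
p' = p + 1/10·F = (-0.1824,10.7250)

Fx=8.1759 Fy=-12.7500 x'=-0.1824 y'=10.7250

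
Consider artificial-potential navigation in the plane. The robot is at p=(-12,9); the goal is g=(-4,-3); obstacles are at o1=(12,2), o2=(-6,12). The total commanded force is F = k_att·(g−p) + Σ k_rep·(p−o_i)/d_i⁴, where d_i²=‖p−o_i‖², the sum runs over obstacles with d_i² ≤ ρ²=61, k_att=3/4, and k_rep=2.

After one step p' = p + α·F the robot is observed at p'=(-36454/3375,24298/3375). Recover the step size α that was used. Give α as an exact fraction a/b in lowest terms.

F_att = 3/4·(g−p) = 3/4·(8,-12) = (6.0000,-9.0000)
o1: d²=625 > ρ²=61 → inactive
o2: d²=45 ≤ ρ²=61; F_rep = 2·(-6,-3)/45² = (-0.0059,-0.0030)
F = F_att + ΣF_rep = (5.9941,-9.0030)
Δp = p'−p = (1.1988,-1.8006); α = Δx/Fx = (4046/3375) / (4046/675) = 1/5
check: Δy/Fy = (-6077/3375) / (-6077/675) = 1/5 ✓

α = 1/5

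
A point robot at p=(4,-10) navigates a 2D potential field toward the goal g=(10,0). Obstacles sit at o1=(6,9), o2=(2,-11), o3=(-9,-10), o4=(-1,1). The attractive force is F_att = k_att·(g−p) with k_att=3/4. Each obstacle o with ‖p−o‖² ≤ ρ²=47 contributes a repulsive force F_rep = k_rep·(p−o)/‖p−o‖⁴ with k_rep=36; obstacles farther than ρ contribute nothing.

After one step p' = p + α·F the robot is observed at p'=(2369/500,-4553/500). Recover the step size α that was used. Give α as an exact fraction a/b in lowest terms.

α = 1/10

F_att = 3/4·(g−p) = 3/4·(6,10) = (4.5000,7.5000)
o1: d²=365 > ρ²=47 → inactive
o2: d²=5 ≤ ρ²=47; F_rep = 36·(2,1)/5² = (2.8800,1.4400)
o3: d²=169 > ρ²=47 → inactive
o4: d²=146 > ρ²=47 → inactive
F = F_att + ΣF_rep = (7.3800,8.9400)
Δp = p'−p = (0.7380,0.8940); α = Δx/Fx = (369/500) / (369/50) = 1/10
check: Δy/Fy = (447/500) / (447/50) = 1/10 ✓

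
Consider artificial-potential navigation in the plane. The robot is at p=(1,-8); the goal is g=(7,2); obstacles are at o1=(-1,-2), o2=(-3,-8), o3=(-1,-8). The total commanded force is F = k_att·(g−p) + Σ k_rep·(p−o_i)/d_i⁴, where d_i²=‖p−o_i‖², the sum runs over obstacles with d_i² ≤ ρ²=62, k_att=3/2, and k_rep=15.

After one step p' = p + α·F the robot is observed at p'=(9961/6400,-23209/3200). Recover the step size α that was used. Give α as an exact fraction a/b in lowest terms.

α = 1/20

F_att = 3/2·(g−p) = 3/2·(6,10) = (9.0000,15.0000)
o1: d²=40 ≤ ρ²=62; F_rep = 15·(2,-6)/40² = (0.0187,-0.0563)
o2: d²=16 ≤ ρ²=62; F_rep = 15·(4,0)/16² = (0.2344,0.0000)
o3: d²=4 ≤ ρ²=62; F_rep = 15·(2,0)/4² = (1.8750,0.0000)
F = F_att + ΣF_rep = (11.1281,14.9437)
Δp = p'−p = (0.5564,0.7472); α = Δx/Fx = (3561/6400) / (3561/320) = 1/20
check: Δy/Fy = (2391/3200) / (2391/160) = 1/20 ✓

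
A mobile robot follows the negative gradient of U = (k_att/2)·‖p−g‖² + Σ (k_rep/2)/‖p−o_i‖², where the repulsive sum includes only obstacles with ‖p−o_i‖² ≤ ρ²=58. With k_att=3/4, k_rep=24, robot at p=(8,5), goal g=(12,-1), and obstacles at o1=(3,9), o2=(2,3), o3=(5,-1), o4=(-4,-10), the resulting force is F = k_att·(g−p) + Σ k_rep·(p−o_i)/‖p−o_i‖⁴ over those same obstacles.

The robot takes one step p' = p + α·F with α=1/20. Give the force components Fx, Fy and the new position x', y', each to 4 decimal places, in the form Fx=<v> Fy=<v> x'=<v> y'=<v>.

F_att = 3/4·(g−p) = 3/4·(4,-6) = (3.0000,-4.5000)
o1: d²=41 ≤ ρ²=58; F_rep = 24·(5,-4)/41² = (0.0714,-0.0571)
o2: d²=40 ≤ ρ²=58; F_rep = 24·(6,2)/40² = (0.0900,0.0300)
o3: d²=45 ≤ ρ²=58; F_rep = 24·(3,6)/45² = (0.0356,0.0711)
o4: d²=369 > ρ²=58 → inactive
F = F_att + ΣF_rep = (3.1969,-4.4560)
p' = p + 1/20·F = (8.1598,4.7772)

Fx=3.1969 Fy=-4.4560 x'=8.1598 y'=4.7772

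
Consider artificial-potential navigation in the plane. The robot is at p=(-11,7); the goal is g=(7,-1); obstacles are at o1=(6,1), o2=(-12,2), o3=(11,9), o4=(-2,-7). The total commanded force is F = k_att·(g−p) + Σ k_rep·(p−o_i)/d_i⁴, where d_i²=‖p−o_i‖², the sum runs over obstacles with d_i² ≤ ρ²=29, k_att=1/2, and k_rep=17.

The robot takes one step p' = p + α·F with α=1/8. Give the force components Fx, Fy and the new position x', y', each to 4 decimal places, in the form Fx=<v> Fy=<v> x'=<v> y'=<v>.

Fx=9.0251 Fy=-3.8743 x'=-9.8719 y'=6.5157

F_att = 1/2·(g−p) = 1/2·(18,-8) = (9.0000,-4.0000)
o1: d²=325 > ρ²=29 → inactive
o2: d²=26 ≤ ρ²=29; F_rep = 17·(1,5)/26² = (0.0251,0.1257)
o3: d²=488 > ρ²=29 → inactive
o4: d²=277 > ρ²=29 → inactive
F = F_att + ΣF_rep = (9.0251,-3.8743)
p' = p + 1/8·F = (-9.8719,6.5157)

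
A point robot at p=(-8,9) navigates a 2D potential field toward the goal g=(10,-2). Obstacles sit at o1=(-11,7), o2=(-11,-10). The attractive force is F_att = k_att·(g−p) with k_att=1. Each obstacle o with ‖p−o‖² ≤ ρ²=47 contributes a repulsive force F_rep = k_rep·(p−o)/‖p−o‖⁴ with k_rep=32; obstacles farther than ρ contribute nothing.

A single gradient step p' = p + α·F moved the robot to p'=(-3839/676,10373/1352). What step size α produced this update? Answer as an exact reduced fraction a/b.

α = 1/8

F_att = 1·(g−p) = 1·(18,-11) = (18.0000,-11.0000)
o1: d²=13 ≤ ρ²=47; F_rep = 32·(3,2)/13² = (0.5680,0.3787)
o2: d²=370 > ρ²=47 → inactive
F = F_att + ΣF_rep = (18.5680,-10.6213)
Δp = p'−p = (2.3210,-1.3277); α = Δx/Fx = (1569/676) / (3138/169) = 1/8
check: Δy/Fy = (-1795/1352) / (-1795/169) = 1/8 ✓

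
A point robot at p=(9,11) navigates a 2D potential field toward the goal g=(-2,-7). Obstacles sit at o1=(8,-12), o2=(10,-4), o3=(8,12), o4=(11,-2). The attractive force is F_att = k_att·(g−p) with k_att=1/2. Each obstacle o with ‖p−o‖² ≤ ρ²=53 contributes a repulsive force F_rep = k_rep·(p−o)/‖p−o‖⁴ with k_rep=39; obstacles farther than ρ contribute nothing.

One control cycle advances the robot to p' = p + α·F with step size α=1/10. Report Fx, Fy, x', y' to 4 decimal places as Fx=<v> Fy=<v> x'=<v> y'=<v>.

Fx=4.2500 Fy=-18.7500 x'=9.4250 y'=9.1250

F_att = 1/2·(g−p) = 1/2·(-11,-18) = (-5.5000,-9.0000)
o1: d²=530 > ρ²=53 → inactive
o2: d²=226 > ρ²=53 → inactive
o3: d²=2 ≤ ρ²=53; F_rep = 39·(1,-1)/2² = (9.7500,-9.7500)
o4: d²=173 > ρ²=53 → inactive
F = F_att + ΣF_rep = (4.2500,-18.7500)
p' = p + 1/10·F = (9.4250,9.1250)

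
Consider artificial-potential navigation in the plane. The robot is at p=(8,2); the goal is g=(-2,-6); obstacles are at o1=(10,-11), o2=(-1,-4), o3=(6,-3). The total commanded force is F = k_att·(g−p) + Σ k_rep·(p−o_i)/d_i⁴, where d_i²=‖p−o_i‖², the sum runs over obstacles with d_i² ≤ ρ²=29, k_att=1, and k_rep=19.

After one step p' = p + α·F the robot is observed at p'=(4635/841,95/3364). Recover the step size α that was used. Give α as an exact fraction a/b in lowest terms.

F_att = 1·(g−p) = 1·(-10,-8) = (-10.0000,-8.0000)
o1: d²=173 > ρ²=29 → inactive
o2: d²=117 > ρ²=29 → inactive
o3: d²=29 ≤ ρ²=29; F_rep = 19·(2,5)/29² = (0.0452,0.1130)
F = F_att + ΣF_rep = (-9.9548,-7.8870)
Δp = p'−p = (-2.4887,-1.9718); α = Δx/Fx = (-2093/841) / (-8372/841) = 1/4
check: Δy/Fy = (-6633/3364) / (-6633/841) = 1/4 ✓

α = 1/4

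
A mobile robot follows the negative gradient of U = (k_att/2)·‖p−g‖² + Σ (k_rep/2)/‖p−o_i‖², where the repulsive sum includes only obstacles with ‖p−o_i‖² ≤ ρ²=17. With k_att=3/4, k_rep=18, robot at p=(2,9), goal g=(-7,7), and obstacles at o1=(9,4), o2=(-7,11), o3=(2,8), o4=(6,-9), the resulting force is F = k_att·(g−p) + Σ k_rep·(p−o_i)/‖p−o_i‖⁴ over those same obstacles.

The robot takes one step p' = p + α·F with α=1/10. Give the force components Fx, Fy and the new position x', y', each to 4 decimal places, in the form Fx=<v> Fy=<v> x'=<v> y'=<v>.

F_att = 3/4·(g−p) = 3/4·(-9,-2) = (-6.7500,-1.5000)
o1: d²=74 > ρ²=17 → inactive
o2: d²=85 > ρ²=17 → inactive
o3: d²=1 ≤ ρ²=17; F_rep = 18·(0,1)/1² = (0.0000,18.0000)
o4: d²=340 > ρ²=17 → inactive
F = F_att + ΣF_rep = (-6.7500,16.5000)
p' = p + 1/10·F = (1.3250,10.6500)

Fx=-6.7500 Fy=16.5000 x'=1.3250 y'=10.6500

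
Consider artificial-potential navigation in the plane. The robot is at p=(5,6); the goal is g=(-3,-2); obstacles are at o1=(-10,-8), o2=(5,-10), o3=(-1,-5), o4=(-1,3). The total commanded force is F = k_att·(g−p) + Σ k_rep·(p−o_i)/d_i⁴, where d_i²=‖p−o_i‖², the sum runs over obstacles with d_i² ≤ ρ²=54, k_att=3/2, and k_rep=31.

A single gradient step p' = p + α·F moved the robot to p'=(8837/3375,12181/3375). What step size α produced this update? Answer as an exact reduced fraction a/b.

α = 1/5

F_att = 3/2·(g−p) = 3/2·(-8,-8) = (-12.0000,-12.0000)
o1: d²=421 > ρ²=54 → inactive
o2: d²=256 > ρ²=54 → inactive
o3: d²=157 > ρ²=54 → inactive
o4: d²=45 ≤ ρ²=54; F_rep = 31·(6,3)/45² = (0.0919,0.0459)
F = F_att + ΣF_rep = (-11.9081,-11.9541)
Δp = p'−p = (-2.3816,-2.3908); α = Δx/Fx = (-8038/3375) / (-8038/675) = 1/5
check: Δy/Fy = (-8069/3375) / (-8069/675) = 1/5 ✓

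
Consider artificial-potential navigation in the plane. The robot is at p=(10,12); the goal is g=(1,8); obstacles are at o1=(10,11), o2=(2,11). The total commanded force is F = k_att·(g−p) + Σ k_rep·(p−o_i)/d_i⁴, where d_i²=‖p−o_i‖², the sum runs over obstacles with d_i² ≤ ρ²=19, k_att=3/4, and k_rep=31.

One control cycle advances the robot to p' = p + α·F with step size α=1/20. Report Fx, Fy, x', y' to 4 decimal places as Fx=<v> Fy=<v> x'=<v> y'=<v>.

Fx=-6.7500 Fy=28.0000 x'=9.6625 y'=13.4000

F_att = 3/4·(g−p) = 3/4·(-9,-4) = (-6.7500,-3.0000)
o1: d²=1 ≤ ρ²=19; F_rep = 31·(0,1)/1² = (0.0000,31.0000)
o2: d²=65 > ρ²=19 → inactive
F = F_att + ΣF_rep = (-6.7500,28.0000)
p' = p + 1/20·F = (9.6625,13.4000)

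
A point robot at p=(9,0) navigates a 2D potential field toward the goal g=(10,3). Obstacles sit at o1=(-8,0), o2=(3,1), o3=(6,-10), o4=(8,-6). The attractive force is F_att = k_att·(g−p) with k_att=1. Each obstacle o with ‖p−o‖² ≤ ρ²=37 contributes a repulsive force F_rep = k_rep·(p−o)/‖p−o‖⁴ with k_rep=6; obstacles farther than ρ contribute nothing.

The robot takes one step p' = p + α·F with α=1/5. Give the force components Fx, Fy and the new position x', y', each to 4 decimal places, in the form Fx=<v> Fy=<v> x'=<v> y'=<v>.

F_att = 1·(g−p) = 1·(1,3) = (1.0000,3.0000)
o1: d²=289 > ρ²=37 → inactive
o2: d²=37 ≤ ρ²=37; F_rep = 6·(6,-1)/37² = (0.0263,-0.0044)
o3: d²=109 > ρ²=37 → inactive
o4: d²=37 ≤ ρ²=37; F_rep = 6·(1,6)/37² = (0.0044,0.0263)
F = F_att + ΣF_rep = (1.0307,3.0219)
p' = p + 1/5·F = (9.2061,0.6044)

Fx=1.0307 Fy=3.0219 x'=9.2061 y'=0.6044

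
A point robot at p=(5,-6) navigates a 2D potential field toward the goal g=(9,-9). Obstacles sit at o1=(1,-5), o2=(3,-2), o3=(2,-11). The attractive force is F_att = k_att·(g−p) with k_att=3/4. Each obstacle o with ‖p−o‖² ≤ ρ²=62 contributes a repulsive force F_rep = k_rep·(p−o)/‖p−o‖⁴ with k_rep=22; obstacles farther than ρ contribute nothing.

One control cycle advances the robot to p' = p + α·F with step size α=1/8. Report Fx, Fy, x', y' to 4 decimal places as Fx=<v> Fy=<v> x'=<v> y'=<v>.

F_att = 3/4·(g−p) = 3/4·(4,-3) = (3.0000,-2.2500)
o1: d²=17 ≤ ρ²=62; F_rep = 22·(4,-1)/17² = (0.3045,-0.0761)
o2: d²=20 ≤ ρ²=62; F_rep = 22·(2,-4)/20² = (0.1100,-0.2200)
o3: d²=34 ≤ ρ²=62; F_rep = 22·(3,5)/34² = (0.0571,0.0952)
F = F_att + ΣF_rep = (3.4716,-2.4510)
p' = p + 1/8·F = (5.4339,-6.3064)

Fx=3.4716 Fy=-2.4510 x'=5.4339 y'=-6.3064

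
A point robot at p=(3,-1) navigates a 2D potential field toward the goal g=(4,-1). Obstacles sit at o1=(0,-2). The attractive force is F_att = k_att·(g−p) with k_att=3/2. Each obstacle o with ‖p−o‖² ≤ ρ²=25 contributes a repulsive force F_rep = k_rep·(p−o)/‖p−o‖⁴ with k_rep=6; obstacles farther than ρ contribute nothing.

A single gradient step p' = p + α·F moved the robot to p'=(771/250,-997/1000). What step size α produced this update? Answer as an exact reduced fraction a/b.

F_att = 3/2·(g−p) = 3/2·(1,0) = (1.5000,0.0000)
o1: d²=10 ≤ ρ²=25; F_rep = 6·(3,1)/10² = (0.1800,0.0600)
F = F_att + ΣF_rep = (1.6800,0.0600)
Δp = p'−p = (0.0840,0.0030); α = Δx/Fx = (21/250) / (42/25) = 1/20
check: Δy/Fy = (3/1000) / (3/50) = 1/20 ✓

α = 1/20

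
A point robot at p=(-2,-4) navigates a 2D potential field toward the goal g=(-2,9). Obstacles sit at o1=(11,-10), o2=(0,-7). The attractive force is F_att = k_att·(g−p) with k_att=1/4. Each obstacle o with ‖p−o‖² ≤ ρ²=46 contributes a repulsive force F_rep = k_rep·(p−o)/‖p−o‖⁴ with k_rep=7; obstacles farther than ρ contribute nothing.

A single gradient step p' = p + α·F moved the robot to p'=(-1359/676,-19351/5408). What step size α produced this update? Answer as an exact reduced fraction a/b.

α = 1/8

F_att = 1/4·(g−p) = 1/4·(0,13) = (0.0000,3.2500)
o1: d²=205 > ρ²=46 → inactive
o2: d²=13 ≤ ρ²=46; F_rep = 7·(-2,3)/13² = (-0.0828,0.1243)
F = F_att + ΣF_rep = (-0.0828,3.3743)
Δp = p'−p = (-0.0104,0.4218); α = Δx/Fx = (-7/676) / (-14/169) = 1/8
check: Δy/Fy = (2281/5408) / (2281/676) = 1/8 ✓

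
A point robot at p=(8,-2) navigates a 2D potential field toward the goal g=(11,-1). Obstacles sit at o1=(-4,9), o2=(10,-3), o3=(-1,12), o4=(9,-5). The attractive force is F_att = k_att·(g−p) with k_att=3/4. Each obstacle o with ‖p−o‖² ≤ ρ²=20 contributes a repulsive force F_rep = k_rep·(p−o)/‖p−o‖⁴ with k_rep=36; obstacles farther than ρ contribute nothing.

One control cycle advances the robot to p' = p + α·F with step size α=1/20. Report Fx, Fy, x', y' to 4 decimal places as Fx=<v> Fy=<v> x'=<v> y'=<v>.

Fx=-0.9900 Fy=3.2700 x'=7.9505 y'=-1.8365

F_att = 3/4·(g−p) = 3/4·(3,1) = (2.2500,0.7500)
o1: d²=265 > ρ²=20 → inactive
o2: d²=5 ≤ ρ²=20; F_rep = 36·(-2,1)/5² = (-2.8800,1.4400)
o3: d²=277 > ρ²=20 → inactive
o4: d²=10 ≤ ρ²=20; F_rep = 36·(-1,3)/10² = (-0.3600,1.0800)
F = F_att + ΣF_rep = (-0.9900,3.2700)
p' = p + 1/20·F = (7.9505,-1.8365)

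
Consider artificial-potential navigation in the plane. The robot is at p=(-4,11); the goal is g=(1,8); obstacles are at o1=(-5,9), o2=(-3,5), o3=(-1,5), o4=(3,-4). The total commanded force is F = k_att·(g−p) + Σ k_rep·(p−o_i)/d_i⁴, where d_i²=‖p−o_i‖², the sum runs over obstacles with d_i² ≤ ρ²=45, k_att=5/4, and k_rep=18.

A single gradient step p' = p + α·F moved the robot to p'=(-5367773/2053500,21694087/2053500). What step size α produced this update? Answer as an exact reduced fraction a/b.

F_att = 5/4·(g−p) = 5/4·(5,-3) = (6.2500,-3.7500)
o1: d²=5 ≤ ρ²=45; F_rep = 18·(1,2)/5² = (0.7200,1.4400)
o2: d²=37 ≤ ρ²=45; F_rep = 18·(-1,6)/37² = (-0.0131,0.0789)
o3: d²=45 ≤ ρ²=45; F_rep = 18·(-3,6)/45² = (-0.0267,0.0533)
o4: d²=274 > ρ²=45 → inactive
F = F_att + ΣF_rep = (6.9302,-2.1778)
Δp = p'−p = (1.3860,-0.4356); α = Δx/Fx = (2846227/2053500) / (2846227/410700) = 1/5
check: Δy/Fy = (-894413/2053500) / (-894413/410700) = 1/5 ✓

α = 1/5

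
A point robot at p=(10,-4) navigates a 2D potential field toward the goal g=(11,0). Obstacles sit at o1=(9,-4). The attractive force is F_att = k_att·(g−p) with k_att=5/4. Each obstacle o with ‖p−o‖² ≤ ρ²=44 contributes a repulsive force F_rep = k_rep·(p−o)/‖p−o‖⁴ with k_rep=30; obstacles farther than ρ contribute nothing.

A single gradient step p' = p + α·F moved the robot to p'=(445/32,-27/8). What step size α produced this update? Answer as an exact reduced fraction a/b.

F_att = 5/4·(g−p) = 5/4·(1,4) = (1.2500,5.0000)
o1: d²=1 ≤ ρ²=44; F_rep = 30·(1,0)/1² = (30.0000,0.0000)
F = F_att + ΣF_rep = (31.2500,5.0000)
Δp = p'−p = (3.9062,0.6250); α = Δx/Fx = (125/32) / (125/4) = 1/8
check: Δy/Fy = (5/8) / (5) = 1/8 ✓

α = 1/8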